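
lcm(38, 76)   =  76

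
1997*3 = 5991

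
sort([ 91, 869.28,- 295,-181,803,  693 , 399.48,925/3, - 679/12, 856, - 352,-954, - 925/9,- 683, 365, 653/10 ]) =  [ - 954,  -  683, - 352, - 295, - 181,-925/9, -679/12, 653/10,91, 925/3, 365, 399.48,693, 803, 856,869.28]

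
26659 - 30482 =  - 3823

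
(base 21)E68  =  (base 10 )6308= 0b1100010100100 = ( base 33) 5Q5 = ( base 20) ff8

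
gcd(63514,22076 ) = 2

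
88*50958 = 4484304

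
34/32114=17/16057 = 0.00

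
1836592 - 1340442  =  496150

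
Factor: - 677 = - 677^1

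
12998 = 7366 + 5632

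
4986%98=86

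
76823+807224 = 884047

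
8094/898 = 9 + 6/449 = 9.01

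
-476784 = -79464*6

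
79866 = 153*522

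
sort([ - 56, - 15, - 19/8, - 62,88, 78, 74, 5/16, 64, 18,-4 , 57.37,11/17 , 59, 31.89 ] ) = [ - 62, - 56, - 15, - 4, - 19/8, 5/16, 11/17,18 , 31.89, 57.37  ,  59 , 64,74,78, 88 ] 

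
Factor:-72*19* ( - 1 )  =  1368 = 2^3*3^2*19^1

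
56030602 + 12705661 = 68736263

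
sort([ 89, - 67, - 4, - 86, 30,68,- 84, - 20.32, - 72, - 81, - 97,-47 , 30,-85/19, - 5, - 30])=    [-97, - 86, - 84 , - 81, - 72, - 67, - 47, - 30, - 20.32,-5, - 85/19, - 4, 30, 30,68, 89]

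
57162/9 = 19054/3 = 6351.33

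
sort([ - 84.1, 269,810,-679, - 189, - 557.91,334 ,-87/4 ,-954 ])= [ - 954 , - 679 , - 557.91, - 189, - 84.1, - 87/4,269,  334, 810 ]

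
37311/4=37311/4 = 9327.75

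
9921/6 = 1653 + 1/2 =1653.50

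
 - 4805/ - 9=533  +  8/9=533.89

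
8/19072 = 1/2384 = 0.00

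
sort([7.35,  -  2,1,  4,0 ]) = [ - 2,0,  1,4 , 7.35]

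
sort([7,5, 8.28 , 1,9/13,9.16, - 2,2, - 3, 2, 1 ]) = [ - 3, - 2,  9/13,1, 1, 2,2,5,7,8.28,9.16]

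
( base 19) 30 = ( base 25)27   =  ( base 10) 57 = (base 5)212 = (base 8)71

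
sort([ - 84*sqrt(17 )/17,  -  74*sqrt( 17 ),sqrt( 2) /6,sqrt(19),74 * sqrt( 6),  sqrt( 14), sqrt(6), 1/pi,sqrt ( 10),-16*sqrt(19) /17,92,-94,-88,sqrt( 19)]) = [ - 74 * sqrt(17),-94, - 88, - 84 * sqrt(17) /17, - 16*sqrt(19)/17,sqrt(2 )/6, 1/pi,sqrt(6 ),  sqrt(10),sqrt ( 14),sqrt( 19 ),sqrt( 19), 92,74*sqrt ( 6)]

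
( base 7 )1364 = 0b1000011000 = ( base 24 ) m8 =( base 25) LB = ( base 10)536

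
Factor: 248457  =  3^1*11^1*7529^1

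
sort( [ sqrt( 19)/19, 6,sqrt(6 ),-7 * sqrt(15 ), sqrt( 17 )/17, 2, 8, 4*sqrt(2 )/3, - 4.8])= [ - 7*sqrt(15 ), -4.8, sqrt (19 ) /19,sqrt( 17 )/17, 4*sqrt( 2 )/3, 2,  sqrt(6 ), 6, 8 ] 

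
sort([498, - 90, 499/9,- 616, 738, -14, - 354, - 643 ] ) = [ - 643, - 616, - 354, - 90, - 14, 499/9,498, 738 ] 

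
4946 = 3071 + 1875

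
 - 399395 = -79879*5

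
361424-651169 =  - 289745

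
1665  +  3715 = 5380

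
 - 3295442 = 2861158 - 6156600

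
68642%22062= 2456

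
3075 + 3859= 6934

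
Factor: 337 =337^1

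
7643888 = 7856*973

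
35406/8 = 17703/4=4425.75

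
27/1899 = 3/211 = 0.01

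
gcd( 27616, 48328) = 6904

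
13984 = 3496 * 4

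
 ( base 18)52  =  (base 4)1130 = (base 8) 134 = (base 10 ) 92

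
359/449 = 359/449 = 0.80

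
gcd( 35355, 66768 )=3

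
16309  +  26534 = 42843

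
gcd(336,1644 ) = 12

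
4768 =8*596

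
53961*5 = 269805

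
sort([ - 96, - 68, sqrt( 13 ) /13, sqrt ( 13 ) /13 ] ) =[ - 96, - 68, sqrt( 13) /13,sqrt( 13 )/13 ]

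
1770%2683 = 1770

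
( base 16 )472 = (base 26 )1hk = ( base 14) 5B4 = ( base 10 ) 1138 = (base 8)2162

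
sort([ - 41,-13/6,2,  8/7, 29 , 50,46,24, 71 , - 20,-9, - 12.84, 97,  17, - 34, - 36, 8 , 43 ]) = [-41, - 36  ,-34, - 20,-12.84, - 9,-13/6,8/7  ,  2, 8, 17, 24 , 29,43, 46,  50,  71,97]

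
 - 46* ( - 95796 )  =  4406616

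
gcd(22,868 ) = 2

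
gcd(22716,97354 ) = 2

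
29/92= 29/92 = 0.32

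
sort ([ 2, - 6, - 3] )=[ - 6, - 3, 2 ]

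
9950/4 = 2487 + 1/2 = 2487.50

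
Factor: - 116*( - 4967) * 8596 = 2^4 *7^1 * 29^1*307^1*4967^1 = 4952774512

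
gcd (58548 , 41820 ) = 8364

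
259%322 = 259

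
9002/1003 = 8 +978/1003 = 8.98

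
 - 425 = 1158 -1583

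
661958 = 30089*22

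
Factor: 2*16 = 2^5 = 32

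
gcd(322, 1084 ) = 2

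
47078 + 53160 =100238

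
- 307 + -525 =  - 832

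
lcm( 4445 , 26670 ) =26670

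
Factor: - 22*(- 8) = 2^4*11^1=176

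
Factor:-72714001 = -1823^1* 39887^1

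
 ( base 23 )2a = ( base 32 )1O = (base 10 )56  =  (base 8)70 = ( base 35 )1l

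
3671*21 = 77091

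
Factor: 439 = 439^1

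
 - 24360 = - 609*40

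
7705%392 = 257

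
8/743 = 8/743= 0.01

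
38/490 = 19/245=0.08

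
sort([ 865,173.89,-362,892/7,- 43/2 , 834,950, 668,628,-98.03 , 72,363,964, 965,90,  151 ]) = [ - 362,- 98.03,-43/2,72,  90,892/7,151,173.89 , 363 , 628, 668,834, 865,950,  964,965]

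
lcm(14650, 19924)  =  498100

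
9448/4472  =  2 + 63/559 = 2.11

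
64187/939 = 68 + 335/939 = 68.36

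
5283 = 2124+3159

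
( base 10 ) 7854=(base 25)CE4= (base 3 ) 101202220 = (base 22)G50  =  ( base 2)1111010101110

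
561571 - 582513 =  - 20942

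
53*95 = 5035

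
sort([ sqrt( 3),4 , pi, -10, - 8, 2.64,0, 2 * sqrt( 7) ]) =[- 10, - 8,0,sqrt(3 ) , 2.64, pi, 4,2*sqrt(7 ) ] 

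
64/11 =5 + 9/11 = 5.82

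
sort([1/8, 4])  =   [1/8, 4]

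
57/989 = 57/989 = 0.06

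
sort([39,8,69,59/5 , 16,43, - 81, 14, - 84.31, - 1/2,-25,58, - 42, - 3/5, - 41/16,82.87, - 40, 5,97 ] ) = [ - 84.31, - 81,-42, - 40,-25,  -  41/16, - 3/5, - 1/2,5,8,59/5,14,16 , 39 , 43,58,  69, 82.87,  97]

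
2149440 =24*89560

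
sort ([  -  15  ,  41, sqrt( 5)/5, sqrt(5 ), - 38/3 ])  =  [ -15,-38/3, sqrt( 5 )/5 , sqrt( 5), 41 ]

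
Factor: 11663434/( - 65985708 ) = - 5831717/32992854 = -  2^ ( - 1)*3^(-1 )*19^( - 1 )*41^1*167^ ( - 1)*1733^( - 1 )*142237^1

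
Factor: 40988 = 2^2*10247^1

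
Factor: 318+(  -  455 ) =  - 137 = - 137^1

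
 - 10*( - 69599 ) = 695990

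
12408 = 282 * 44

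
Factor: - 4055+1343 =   -  2^3*3^1*113^1 = - 2712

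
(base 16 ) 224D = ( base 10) 8781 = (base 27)C16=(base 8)21115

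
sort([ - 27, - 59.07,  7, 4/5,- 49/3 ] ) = [ - 59.07, - 27,-49/3, 4/5 , 7]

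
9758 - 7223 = 2535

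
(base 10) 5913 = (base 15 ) 1B43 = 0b1011100011001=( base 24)A69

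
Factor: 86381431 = 86381431^1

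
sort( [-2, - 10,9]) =[ - 10, - 2, 9]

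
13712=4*3428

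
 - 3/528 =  - 1/176 = - 0.01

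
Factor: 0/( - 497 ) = 0= 0^1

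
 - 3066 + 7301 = 4235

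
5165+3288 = 8453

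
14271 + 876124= 890395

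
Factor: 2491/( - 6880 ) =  - 2^( - 5) * 5^ ( - 1)*43^ ( - 1 )*47^1*53^1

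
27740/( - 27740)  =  - 1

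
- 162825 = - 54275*3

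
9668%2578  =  1934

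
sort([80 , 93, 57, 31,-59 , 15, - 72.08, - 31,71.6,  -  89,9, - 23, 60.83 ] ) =[ - 89, - 72.08, - 59,  -  31, - 23, 9, 15,31, 57, 60.83,71.6,80, 93] 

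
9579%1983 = 1647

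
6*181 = 1086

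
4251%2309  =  1942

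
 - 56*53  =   - 2968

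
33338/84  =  396+ 37/42 = 396.88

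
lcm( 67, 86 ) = 5762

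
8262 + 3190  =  11452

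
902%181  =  178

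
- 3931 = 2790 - 6721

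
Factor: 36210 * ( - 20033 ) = -725394930 = - 2^1*3^1*5^1*13^1*17^1*23^1*67^1*71^1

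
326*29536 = 9628736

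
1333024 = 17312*77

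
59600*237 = 14125200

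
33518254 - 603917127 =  - 570398873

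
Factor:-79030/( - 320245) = 2^1*7^1*19^( - 1)*1129^1*3371^( - 1) = 15806/64049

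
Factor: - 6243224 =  - 2^3 * 13^1 * 173^1 *347^1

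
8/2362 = 4/1181  =  0.00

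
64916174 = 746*87019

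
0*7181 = 0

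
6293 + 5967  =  12260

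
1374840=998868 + 375972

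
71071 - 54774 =16297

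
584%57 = 14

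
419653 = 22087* 19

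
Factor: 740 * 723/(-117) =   -  2^2*3^(-1 )*5^1 *13^(-1)*37^1*241^1 = -  178340/39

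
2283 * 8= 18264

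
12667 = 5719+6948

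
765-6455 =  - 5690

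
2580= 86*30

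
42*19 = 798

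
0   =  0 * 40077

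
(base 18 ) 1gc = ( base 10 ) 624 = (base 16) 270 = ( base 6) 2520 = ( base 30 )ko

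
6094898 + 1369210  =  7464108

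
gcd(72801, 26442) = 9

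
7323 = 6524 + 799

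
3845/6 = 640+5/6 = 640.83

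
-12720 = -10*1272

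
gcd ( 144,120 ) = 24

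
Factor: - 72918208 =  - 2^6 * 11^1*103577^1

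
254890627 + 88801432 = 343692059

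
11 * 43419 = 477609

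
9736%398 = 184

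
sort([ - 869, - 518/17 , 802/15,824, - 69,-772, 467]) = [ - 869,-772, - 69, - 518/17, 802/15,467 , 824] 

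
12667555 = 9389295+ 3278260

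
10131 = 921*11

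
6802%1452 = 994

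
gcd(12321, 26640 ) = 333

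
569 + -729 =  - 160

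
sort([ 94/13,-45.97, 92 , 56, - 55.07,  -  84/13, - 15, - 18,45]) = [ - 55.07,- 45.97,- 18, - 15, - 84/13,94/13, 45,  56,92]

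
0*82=0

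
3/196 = 3/196=0.02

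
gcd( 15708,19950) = 42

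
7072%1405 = 47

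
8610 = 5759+2851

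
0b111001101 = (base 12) 325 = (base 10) 461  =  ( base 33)dw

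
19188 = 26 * 738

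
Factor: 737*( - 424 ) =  - 312488 = -  2^3*11^1*53^1*67^1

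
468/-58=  - 9 + 27/29  =  -8.07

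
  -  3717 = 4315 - 8032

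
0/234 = 0 = 0.00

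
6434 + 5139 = 11573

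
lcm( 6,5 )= 30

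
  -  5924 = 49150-55074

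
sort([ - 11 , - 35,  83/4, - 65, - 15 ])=[  -  65 , - 35, - 15, - 11, 83/4] 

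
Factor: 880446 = 2^1*3^1*7^1*20963^1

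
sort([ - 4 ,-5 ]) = [- 5, - 4 ] 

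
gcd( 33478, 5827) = 1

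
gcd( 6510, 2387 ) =217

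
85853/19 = 85853/19= 4518.58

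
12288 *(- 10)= - 122880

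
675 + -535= 140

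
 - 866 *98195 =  - 85036870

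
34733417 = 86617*401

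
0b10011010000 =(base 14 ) 640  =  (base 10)1232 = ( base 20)31C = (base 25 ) 1o7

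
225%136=89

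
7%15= 7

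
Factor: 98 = 2^1*7^2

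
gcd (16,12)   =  4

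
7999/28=285  +  19/28  =  285.68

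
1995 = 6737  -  4742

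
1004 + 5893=6897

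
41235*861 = 35503335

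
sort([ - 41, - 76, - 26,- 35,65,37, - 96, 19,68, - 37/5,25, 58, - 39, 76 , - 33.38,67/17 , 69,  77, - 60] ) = [ - 96, -76,-60, - 41 , - 39, - 35, - 33.38,-26, - 37/5, 67/17, 19,25, 37, 58,65, 68, 69,76, 77] 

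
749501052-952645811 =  - 203144759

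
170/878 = 85/439 = 0.19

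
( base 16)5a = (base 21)46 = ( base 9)110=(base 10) 90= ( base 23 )3l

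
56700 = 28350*2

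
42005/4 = 42005/4=10501.25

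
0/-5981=0/1 = - 0.00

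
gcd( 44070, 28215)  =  15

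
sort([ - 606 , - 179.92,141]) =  [ - 606,-179.92, 141 ] 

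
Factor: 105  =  3^1*5^1*7^1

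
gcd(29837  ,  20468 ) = 1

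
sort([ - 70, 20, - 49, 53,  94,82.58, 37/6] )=[ - 70, - 49, 37/6,20,  53, 82.58,94 ] 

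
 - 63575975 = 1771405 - 65347380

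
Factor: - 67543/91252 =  - 9649/13036  =  -2^(-2 )*3259^(-1)*9649^1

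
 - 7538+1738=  - 5800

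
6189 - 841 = 5348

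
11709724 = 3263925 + 8445799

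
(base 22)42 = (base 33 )2O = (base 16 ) 5a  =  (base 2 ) 1011010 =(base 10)90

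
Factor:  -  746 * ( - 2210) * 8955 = 14763750300 = 2^2*3^2 * 5^2*13^1 * 17^1*199^1  *  373^1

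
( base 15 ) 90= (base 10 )135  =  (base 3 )12000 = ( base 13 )A5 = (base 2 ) 10000111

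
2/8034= 1/4017 = 0.00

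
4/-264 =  - 1 + 65/66 = - 0.02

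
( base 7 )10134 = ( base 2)100110101011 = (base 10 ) 2475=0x9ab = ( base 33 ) 290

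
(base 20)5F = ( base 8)163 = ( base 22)55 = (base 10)115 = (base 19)61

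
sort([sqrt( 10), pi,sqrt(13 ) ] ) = [pi, sqrt ( 10),sqrt(13)]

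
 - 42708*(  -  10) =427080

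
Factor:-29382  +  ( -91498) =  - 2^4*5^1 * 1511^1 = - 120880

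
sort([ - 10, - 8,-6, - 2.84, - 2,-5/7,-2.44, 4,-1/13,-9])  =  [ -10, - 9, - 8, - 6 ,-2.84,-2.44,-2, - 5/7, - 1/13 , 4]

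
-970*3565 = - 3458050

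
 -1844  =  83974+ - 85818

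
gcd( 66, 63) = 3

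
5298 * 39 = 206622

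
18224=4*4556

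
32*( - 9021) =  - 288672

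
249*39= 9711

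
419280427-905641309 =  - 486360882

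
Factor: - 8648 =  - 2^3*  23^1*47^1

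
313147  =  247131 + 66016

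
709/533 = 1 + 176/533 = 1.33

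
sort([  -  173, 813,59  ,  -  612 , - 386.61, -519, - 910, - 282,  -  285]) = [ - 910, - 612,  -  519,-386.61,  -  285,-282  , - 173, 59,813 ] 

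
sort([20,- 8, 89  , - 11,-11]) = [-11 ,-11,  -  8,20,  89]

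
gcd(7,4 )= 1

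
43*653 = 28079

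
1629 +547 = 2176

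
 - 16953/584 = -16953/584 = -29.03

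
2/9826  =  1/4913= 0.00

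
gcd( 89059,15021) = 1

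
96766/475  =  96766/475   =  203.72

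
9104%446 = 184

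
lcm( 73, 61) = 4453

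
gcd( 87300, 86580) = 180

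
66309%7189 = 1608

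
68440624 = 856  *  79954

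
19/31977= 1/1683 =0.00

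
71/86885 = 71/86885 = 0.00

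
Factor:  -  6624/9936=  - 2/3= -2^1*3^(-1)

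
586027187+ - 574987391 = 11039796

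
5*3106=15530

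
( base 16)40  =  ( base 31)22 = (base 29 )26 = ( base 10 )64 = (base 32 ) 20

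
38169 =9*4241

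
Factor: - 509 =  - 509^1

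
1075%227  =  167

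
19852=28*709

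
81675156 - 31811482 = 49863674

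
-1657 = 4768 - 6425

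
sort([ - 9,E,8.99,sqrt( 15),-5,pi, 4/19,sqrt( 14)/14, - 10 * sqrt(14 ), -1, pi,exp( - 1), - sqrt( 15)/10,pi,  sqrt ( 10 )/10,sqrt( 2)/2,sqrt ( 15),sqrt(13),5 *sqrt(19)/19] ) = [ - 10*sqrt(14), - 9, - 5, - 1, - sqrt(15) /10 , 4/19,sqrt( 14)/14, sqrt(10) /10, exp ( - 1), sqrt(2)/2,5*sqrt( 19)/19, E,pi,pi,pi,sqrt( 13),sqrt(15),sqrt( 15 ),8.99] 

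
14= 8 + 6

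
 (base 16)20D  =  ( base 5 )4100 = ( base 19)18C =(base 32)GD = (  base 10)525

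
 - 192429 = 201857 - 394286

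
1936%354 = 166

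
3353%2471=882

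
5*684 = 3420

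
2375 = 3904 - 1529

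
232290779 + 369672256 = 601963035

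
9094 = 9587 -493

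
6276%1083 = 861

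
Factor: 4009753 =11^1*364523^1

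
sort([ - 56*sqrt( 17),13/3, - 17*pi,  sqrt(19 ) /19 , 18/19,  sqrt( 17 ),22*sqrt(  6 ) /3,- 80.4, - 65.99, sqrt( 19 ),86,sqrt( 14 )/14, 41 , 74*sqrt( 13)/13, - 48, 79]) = [-56*sqrt (17), - 80.4,  -  65.99, - 17*pi, -48, sqrt (19) /19,sqrt(14) /14,18/19,sqrt( 17 ),13/3, sqrt( 19),22*sqrt(6 ) /3, 74*sqrt( 13)/13, 41,  79, 86]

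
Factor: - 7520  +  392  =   - 7128= -2^3*3^4*11^1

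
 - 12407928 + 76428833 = 64020905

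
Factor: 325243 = 23^1*79^1*179^1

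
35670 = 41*870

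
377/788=377/788=0.48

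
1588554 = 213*7458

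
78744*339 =26694216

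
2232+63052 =65284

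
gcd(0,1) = 1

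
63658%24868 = 13922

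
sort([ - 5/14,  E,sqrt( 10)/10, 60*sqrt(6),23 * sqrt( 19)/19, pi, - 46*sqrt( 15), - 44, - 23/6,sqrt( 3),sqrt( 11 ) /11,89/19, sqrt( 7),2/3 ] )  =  [ - 46 * sqrt( 15), - 44, - 23/6 ,-5/14, sqrt( 11)/11,sqrt( 10)/10,2/3, sqrt (3), sqrt( 7),  E, pi,  89/19,23*sqrt( 19)/19, 60*sqrt(6 )]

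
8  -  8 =0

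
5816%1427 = 108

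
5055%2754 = 2301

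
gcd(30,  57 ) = 3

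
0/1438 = 0  =  0.00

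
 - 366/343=- 366/343   =  -1.07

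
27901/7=27901/7 = 3985.86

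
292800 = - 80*( - 3660 ) 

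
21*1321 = 27741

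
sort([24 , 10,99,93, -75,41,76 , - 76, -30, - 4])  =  [ - 76, - 75, - 30, - 4, 10, 24,41,  76, 93,99] 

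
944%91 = 34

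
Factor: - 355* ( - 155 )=55025 = 5^2*31^1*71^1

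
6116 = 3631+2485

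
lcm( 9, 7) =63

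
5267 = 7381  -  2114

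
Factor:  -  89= -89^1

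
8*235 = 1880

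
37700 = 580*65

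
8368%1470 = 1018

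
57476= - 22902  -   - 80378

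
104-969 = -865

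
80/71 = 1 + 9/71 = 1.13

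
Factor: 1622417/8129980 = 2^( - 2) * 5^( - 1) * 61^1*26597^1 * 406499^ ( - 1)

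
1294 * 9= 11646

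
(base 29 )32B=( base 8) 5040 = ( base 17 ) 8g8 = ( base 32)2H0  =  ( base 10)2592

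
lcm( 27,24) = 216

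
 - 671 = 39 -710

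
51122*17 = 869074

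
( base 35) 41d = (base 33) 4hv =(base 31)54j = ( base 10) 4948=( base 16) 1354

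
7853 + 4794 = 12647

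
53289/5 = 53289/5 = 10657.80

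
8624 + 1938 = 10562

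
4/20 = 1/5 = 0.20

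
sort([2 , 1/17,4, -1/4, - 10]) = [- 10, -1/4,1/17 , 2,  4] 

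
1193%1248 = 1193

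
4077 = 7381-3304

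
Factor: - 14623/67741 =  - 7^1*2089^1*67741^(-1)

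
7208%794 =62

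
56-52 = 4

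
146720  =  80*1834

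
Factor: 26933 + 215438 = 242371 = 242371^1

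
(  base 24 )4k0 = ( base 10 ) 2784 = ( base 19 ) 7DA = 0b101011100000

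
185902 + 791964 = 977866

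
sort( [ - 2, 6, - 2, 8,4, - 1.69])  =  [  -  2, - 2, - 1.69,4,6 , 8] 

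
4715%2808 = 1907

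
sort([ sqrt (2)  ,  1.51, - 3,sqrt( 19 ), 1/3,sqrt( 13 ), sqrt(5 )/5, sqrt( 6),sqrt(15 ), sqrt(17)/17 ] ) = [  -  3, sqrt( 17 )/17,1/3, sqrt(5)/5, sqrt( 2 ), 1.51,  sqrt( 6 ), sqrt( 13 ), sqrt( 15 ), sqrt( 19)]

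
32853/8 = 4106 + 5/8= 4106.62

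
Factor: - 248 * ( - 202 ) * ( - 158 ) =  - 2^5  *  31^1*79^1 * 101^1 = - 7915168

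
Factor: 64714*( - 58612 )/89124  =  -2^1 * 3^( - 1 )*7^ ( - 1 )*13^1*19^1*131^1*1061^( - 1 )*14653^1  =  - 948254242/22281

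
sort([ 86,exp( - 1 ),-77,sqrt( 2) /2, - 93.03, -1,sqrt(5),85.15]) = [ - 93.03,-77 ,  -  1,  exp ( - 1),sqrt (2 )/2,sqrt( 5), 85.15,  86] 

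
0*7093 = 0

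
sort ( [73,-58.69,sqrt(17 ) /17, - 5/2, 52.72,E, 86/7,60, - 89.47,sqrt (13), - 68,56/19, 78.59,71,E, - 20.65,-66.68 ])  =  [  -  89.47, - 68 , - 66.68,-58.69, - 20.65 , - 5/2,  sqrt ( 17 )/17,E, E,56/19, sqrt ( 13), 86/7,52.72, 60,71,73,78.59]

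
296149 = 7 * 42307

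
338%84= 2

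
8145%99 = 27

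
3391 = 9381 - 5990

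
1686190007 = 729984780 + 956205227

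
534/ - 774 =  - 1 + 40/129 = - 0.69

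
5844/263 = 5844/263 = 22.22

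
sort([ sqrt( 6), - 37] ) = [ - 37, sqrt(6 )] 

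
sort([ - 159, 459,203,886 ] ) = [ - 159, 203,459, 886] 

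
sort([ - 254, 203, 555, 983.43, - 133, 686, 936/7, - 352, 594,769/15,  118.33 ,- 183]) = [ - 352, - 254, - 183, - 133,769/15,118.33, 936/7, 203,555, 594, 686,983.43] 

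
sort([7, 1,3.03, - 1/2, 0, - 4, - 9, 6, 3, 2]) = [ - 9, - 4,-1/2, 0, 1 , 2,  3,  3.03,  6, 7]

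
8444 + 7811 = 16255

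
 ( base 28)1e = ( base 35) 17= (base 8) 52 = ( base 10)42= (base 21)20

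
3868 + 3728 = 7596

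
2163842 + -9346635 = -7182793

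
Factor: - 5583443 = - 113^1*49411^1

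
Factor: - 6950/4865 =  - 10/7 = - 2^1* 5^1 * 7^( - 1)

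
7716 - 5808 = 1908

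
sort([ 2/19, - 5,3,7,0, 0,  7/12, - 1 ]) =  [-5,  -  1, 0,0, 2/19,7/12,3,  7 ]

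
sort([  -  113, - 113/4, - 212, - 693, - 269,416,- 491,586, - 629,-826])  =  [ - 826, - 693 , - 629 , - 491,-269, - 212, -113, - 113/4, 416,  586 ]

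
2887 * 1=2887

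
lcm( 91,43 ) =3913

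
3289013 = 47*69979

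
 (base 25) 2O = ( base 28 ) 2i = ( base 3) 2202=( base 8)112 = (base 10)74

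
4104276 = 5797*708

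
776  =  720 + 56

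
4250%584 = 162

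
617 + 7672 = 8289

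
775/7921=775/7921  =  0.10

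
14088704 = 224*62896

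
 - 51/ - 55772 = 51/55772 = 0.00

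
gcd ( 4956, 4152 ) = 12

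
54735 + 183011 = 237746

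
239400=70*3420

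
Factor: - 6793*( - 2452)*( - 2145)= - 35728055220 = - 2^2*3^1*5^1*11^1*13^1*613^1*6793^1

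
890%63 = 8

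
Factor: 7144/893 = 2^3 = 8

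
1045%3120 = 1045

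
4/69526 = 2/34763 = 0.00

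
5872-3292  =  2580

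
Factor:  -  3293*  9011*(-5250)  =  2^1*3^1*5^3 * 7^1*37^1*89^1*9011^1=155784420750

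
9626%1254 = 848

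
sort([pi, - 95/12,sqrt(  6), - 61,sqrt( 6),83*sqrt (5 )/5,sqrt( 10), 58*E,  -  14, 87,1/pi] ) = [  -  61,-14,-95/12,1/pi,sqrt(6), sqrt( 6),pi,sqrt( 10),83*sqrt( 5)/5, 87,58*E ] 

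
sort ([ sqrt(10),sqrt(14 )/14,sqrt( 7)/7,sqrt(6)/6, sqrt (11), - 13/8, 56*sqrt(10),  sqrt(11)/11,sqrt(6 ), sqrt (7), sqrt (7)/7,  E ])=[ - 13/8, sqrt ( 14)/14,sqrt( 11)/11,sqrt( 7)/7, sqrt(7)/7,sqrt(6)/6 , sqrt ( 6 ) , sqrt( 7),E,sqrt( 10), sqrt(11 ),56*sqrt(10 )]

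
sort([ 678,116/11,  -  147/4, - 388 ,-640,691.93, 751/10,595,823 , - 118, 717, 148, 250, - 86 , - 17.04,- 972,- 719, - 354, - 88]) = [ - 972, - 719, - 640, - 388, - 354 , - 118, - 88,  -  86, - 147/4 , - 17.04, 116/11 , 751/10, 148,  250 , 595, 678, 691.93,  717,  823]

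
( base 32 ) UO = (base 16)3D8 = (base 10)984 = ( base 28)174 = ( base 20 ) 294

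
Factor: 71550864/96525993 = 2^4*3^4*7^1*11^1*239^1*32175331^( - 1 ) = 23850288/32175331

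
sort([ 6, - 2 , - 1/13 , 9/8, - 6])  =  [ - 6, - 2, -1/13, 9/8, 6]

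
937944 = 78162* 12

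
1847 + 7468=9315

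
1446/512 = 2+211/256 = 2.82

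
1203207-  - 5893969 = 7097176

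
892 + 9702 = 10594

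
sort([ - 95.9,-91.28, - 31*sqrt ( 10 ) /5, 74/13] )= [  -  95.9, - 91.28, - 31 *sqrt( 10)/5,74/13 ] 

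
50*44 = 2200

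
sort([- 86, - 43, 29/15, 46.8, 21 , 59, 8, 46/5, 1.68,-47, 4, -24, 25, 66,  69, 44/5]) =[ -86,-47,  -  43, - 24, 1.68, 29/15, 4, 8, 44/5, 46/5 , 21, 25,46.8, 59, 66, 69] 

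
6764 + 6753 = 13517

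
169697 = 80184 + 89513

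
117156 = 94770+22386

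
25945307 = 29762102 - 3816795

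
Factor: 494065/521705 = 11^1*13^1*151^(- 1)= 143/151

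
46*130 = 5980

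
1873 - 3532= - 1659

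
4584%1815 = 954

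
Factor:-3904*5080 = - 19832320 = -2^9* 5^1*61^1*127^1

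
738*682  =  503316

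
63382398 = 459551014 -396168616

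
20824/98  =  10412/49 = 212.49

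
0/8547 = 0 = 0.00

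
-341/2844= - 341/2844 = - 0.12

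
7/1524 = 7/1524=0.00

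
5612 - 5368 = 244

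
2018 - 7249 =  - 5231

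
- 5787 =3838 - 9625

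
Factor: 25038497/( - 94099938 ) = - 2^ ( - 1)*3^( - 1)*11^1  *  79^1 * 2591^( - 1)*6053^ ( - 1)*28813^1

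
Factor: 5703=3^1*1901^1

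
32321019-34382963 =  - 2061944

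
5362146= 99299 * 54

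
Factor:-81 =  - 3^4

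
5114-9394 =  - 4280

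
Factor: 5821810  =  2^1*5^1*582181^1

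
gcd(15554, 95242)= 14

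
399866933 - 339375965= 60490968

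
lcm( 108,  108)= 108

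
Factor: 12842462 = 2^1*6421231^1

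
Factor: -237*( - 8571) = 3^2*79^1*2857^1 = 2031327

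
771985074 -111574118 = 660410956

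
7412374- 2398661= 5013713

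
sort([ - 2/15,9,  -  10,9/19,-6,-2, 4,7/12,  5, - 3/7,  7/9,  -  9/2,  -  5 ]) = [ -10,- 6, - 5, - 9/2, - 2, - 3/7,-2/15,9/19,  7/12 , 7/9, 4,  5, 9 ] 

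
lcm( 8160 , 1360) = 8160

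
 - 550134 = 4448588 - 4998722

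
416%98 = 24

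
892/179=4+176/179 = 4.98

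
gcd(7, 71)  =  1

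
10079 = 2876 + 7203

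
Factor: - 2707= - 2707^1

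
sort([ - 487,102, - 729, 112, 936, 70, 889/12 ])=[ - 729,-487, 70, 889/12, 102,112, 936]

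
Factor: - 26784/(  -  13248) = 93/46 =2^( - 1) * 3^1*23^( - 1)*31^1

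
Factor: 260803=31^1*47^1  *179^1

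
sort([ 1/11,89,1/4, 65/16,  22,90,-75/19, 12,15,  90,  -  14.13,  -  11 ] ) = [-14.13, - 11, - 75/19,  1/11,1/4, 65/16,12,15, 22,89,90,90]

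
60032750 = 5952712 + 54080038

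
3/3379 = 3/3379 =0.00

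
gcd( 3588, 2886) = 78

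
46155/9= 15385/3 = 5128.33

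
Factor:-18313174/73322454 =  - 9156587/36661227 = -3^( - 1) * 11^1*47^1*89^1*157^( - 1)*199^1*277^(- 1)*281^(  -  1)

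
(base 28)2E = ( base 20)3a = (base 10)70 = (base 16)46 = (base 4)1012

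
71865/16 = 4491 + 9/16 =4491.56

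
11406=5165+6241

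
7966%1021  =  819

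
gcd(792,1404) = 36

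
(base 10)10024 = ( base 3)111202021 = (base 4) 2130220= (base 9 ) 14667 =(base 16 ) 2728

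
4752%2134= 484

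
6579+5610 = 12189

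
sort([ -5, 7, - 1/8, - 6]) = [ - 6, - 5, - 1/8 , 7 ] 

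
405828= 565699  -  159871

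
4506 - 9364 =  - 4858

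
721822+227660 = 949482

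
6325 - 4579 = 1746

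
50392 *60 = 3023520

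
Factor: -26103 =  - 3^1* 7^1*11^1*113^1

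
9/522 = 1/58 = 0.02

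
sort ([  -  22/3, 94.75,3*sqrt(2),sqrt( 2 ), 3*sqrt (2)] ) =[-22/3,sqrt( 2),3 *sqrt( 2),3 * sqrt( 2),94.75 ]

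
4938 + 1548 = 6486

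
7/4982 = 7/4982 =0.00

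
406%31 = 3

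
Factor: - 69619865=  - 5^1*7^1* 29^1*113^1*607^1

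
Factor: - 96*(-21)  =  2^5*3^2*7^1 = 2016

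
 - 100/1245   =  -20/249 = -  0.08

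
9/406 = 9/406  =  0.02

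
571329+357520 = 928849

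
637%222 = 193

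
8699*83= 722017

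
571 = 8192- 7621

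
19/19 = 1 =1.00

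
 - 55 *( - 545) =29975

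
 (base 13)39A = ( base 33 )J7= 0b1001111010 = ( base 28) MI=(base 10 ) 634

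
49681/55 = 903 + 16/55  =  903.29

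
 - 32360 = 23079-55439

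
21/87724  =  3/12532 = 0.00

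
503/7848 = 503/7848  =  0.06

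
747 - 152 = 595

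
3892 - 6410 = -2518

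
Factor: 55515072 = 2^6*3^1  *  289141^1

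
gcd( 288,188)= 4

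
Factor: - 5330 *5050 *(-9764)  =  262812706000 = 2^4*5^3*13^1*41^1*101^1*2441^1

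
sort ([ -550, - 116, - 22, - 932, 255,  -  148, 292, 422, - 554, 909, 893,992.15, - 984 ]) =[ - 984, - 932,  -  554, - 550, - 148, - 116,  -  22,255 , 292,422,893 , 909,  992.15]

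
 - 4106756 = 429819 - 4536575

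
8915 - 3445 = 5470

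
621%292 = 37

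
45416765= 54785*829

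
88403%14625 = 653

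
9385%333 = 61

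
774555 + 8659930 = 9434485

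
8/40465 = 8/40465  =  0.00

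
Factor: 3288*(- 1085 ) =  - 3567480= - 2^3*3^1*5^1 * 7^1*31^1*137^1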